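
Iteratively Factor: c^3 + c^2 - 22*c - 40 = (c - 5)*(c^2 + 6*c + 8) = (c - 5)*(c + 4)*(c + 2)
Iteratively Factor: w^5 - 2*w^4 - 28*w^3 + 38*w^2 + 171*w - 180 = (w + 3)*(w^4 - 5*w^3 - 13*w^2 + 77*w - 60) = (w + 3)*(w + 4)*(w^3 - 9*w^2 + 23*w - 15) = (w - 5)*(w + 3)*(w + 4)*(w^2 - 4*w + 3) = (w - 5)*(w - 1)*(w + 3)*(w + 4)*(w - 3)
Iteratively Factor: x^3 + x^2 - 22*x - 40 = (x + 2)*(x^2 - x - 20) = (x - 5)*(x + 2)*(x + 4)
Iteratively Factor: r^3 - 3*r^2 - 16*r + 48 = (r + 4)*(r^2 - 7*r + 12) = (r - 4)*(r + 4)*(r - 3)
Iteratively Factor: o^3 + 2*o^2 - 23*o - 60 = (o - 5)*(o^2 + 7*o + 12) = (o - 5)*(o + 3)*(o + 4)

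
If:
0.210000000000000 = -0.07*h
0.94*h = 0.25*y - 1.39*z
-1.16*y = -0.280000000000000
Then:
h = -3.00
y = 0.24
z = 2.07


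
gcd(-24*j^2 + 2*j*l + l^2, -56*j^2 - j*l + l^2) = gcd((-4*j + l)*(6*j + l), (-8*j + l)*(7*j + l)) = 1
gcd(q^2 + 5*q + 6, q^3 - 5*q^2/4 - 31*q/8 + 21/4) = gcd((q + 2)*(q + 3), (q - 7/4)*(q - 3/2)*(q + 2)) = q + 2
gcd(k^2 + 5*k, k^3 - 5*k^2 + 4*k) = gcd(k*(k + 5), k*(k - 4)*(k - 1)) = k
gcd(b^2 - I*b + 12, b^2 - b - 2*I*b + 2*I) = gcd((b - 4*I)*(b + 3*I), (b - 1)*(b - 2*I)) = 1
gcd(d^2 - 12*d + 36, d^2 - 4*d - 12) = d - 6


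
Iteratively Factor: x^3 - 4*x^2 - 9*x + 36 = (x + 3)*(x^2 - 7*x + 12) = (x - 4)*(x + 3)*(x - 3)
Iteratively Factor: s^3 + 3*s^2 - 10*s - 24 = (s + 2)*(s^2 + s - 12) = (s - 3)*(s + 2)*(s + 4)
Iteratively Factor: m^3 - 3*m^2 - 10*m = (m)*(m^2 - 3*m - 10) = m*(m - 5)*(m + 2)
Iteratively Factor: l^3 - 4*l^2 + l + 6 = (l - 3)*(l^2 - l - 2) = (l - 3)*(l + 1)*(l - 2)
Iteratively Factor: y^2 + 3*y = (y + 3)*(y)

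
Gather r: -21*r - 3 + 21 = 18 - 21*r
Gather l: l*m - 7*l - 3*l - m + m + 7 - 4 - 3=l*(m - 10)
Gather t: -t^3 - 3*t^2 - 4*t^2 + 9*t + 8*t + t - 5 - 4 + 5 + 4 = -t^3 - 7*t^2 + 18*t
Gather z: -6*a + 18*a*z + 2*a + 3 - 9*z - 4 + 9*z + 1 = 18*a*z - 4*a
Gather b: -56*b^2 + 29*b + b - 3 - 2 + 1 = -56*b^2 + 30*b - 4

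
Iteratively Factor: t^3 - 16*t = (t)*(t^2 - 16) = t*(t - 4)*(t + 4)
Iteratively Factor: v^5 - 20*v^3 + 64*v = (v + 2)*(v^4 - 2*v^3 - 16*v^2 + 32*v) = v*(v + 2)*(v^3 - 2*v^2 - 16*v + 32) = v*(v + 2)*(v + 4)*(v^2 - 6*v + 8) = v*(v - 4)*(v + 2)*(v + 4)*(v - 2)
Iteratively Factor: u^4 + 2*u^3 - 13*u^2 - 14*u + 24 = (u + 2)*(u^3 - 13*u + 12) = (u + 2)*(u + 4)*(u^2 - 4*u + 3) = (u - 3)*(u + 2)*(u + 4)*(u - 1)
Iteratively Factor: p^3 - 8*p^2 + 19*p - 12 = (p - 3)*(p^2 - 5*p + 4) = (p - 4)*(p - 3)*(p - 1)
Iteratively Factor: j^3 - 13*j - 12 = (j + 3)*(j^2 - 3*j - 4) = (j - 4)*(j + 3)*(j + 1)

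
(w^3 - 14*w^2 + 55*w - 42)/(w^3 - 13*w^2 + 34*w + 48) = (w^2 - 8*w + 7)/(w^2 - 7*w - 8)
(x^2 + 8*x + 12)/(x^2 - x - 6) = (x + 6)/(x - 3)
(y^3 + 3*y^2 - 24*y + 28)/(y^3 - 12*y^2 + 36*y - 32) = (y + 7)/(y - 8)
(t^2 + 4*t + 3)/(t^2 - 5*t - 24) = (t + 1)/(t - 8)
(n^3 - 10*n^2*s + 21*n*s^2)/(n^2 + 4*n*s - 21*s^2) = n*(n - 7*s)/(n + 7*s)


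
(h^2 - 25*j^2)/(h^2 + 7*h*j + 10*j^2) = (h - 5*j)/(h + 2*j)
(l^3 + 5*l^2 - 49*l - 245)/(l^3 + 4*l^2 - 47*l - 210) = (l + 7)/(l + 6)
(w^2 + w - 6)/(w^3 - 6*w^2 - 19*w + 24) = (w - 2)/(w^2 - 9*w + 8)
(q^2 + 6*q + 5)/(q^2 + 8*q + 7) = (q + 5)/(q + 7)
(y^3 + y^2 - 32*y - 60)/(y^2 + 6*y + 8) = (y^2 - y - 30)/(y + 4)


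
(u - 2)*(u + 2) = u^2 - 4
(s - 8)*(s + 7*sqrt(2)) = s^2 - 8*s + 7*sqrt(2)*s - 56*sqrt(2)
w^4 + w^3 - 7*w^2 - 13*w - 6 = (w - 3)*(w + 1)^2*(w + 2)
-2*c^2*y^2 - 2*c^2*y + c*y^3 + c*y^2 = y*(-2*c + y)*(c*y + c)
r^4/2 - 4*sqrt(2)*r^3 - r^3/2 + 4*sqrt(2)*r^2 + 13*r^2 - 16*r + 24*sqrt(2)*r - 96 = (r/2 + 1)*(r - 3)*(r - 4*sqrt(2))^2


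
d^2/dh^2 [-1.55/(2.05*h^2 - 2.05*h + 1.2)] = (13.02775*h^2 - 13.02775*h - 1.55*(4.1*h - 2.05)*(8.2*h - 4.1) + 7.626)/(2.05*h^2 - 2.05*h + 1.2)^3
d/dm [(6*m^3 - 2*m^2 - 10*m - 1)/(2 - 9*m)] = (-108*m^3 + 54*m^2 - 8*m - 29)/(81*m^2 - 36*m + 4)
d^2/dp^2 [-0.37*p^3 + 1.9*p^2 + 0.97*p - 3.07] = 3.8 - 2.22*p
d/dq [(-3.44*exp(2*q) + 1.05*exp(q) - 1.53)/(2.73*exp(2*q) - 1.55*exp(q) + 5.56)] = (2.4655*exp(2*q) - 29.899*exp(q) + 3.4665)*exp(q)/(7.4529*exp(4*q) - 8.463*exp(3*q) + 32.7601*exp(2*q) - 17.236*exp(q) + 30.9136)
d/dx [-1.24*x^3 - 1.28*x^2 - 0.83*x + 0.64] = -3.72*x^2 - 2.56*x - 0.83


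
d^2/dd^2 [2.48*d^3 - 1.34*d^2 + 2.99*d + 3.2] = 14.88*d - 2.68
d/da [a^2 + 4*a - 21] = 2*a + 4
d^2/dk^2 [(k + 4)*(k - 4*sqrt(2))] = 2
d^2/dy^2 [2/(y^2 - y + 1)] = 4*(-y^2 + y + (2*y - 1)^2 - 1)/(y^2 - y + 1)^3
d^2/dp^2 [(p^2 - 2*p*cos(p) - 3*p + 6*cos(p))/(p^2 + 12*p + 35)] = 2*(p^5*cos(p) - 2*p^4*sin(p) + 21*p^4*cos(p) - 12*p^3*sin(p) + 140*p^3*cos(p) - 15*p^3 + 216*sqrt(2)*p^2*sin(p + pi/4) - 105*p^2 + 2124*p*sin(p) - 869*p*cos(p) + 315*p + 4970*sin(p) - 2181*cos(p) + 2485)/(p^2 + 12*p + 35)^3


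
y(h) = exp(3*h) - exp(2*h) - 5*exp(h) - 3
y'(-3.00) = -0.25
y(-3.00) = -3.25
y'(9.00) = 1596013361351.70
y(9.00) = 531982540114.24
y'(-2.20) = -0.57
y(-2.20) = -3.56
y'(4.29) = 1154430.49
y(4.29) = 382789.24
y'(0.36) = -2.44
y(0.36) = -9.28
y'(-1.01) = -1.94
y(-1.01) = -4.91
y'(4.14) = 734917.20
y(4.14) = 243445.33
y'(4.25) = 1023475.62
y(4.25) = 339283.60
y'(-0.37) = -3.42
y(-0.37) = -6.60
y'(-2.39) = -0.47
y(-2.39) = -3.47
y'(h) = 3*exp(3*h) - 2*exp(2*h) - 5*exp(h)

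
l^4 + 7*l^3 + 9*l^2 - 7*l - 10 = (l - 1)*(l + 1)*(l + 2)*(l + 5)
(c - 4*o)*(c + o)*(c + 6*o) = c^3 + 3*c^2*o - 22*c*o^2 - 24*o^3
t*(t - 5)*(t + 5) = t^3 - 25*t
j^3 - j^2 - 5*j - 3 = (j - 3)*(j + 1)^2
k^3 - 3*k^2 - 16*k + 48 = (k - 4)*(k - 3)*(k + 4)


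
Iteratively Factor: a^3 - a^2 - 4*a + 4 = (a + 2)*(a^2 - 3*a + 2) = (a - 1)*(a + 2)*(a - 2)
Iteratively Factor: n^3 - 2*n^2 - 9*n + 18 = (n - 3)*(n^2 + n - 6) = (n - 3)*(n + 3)*(n - 2)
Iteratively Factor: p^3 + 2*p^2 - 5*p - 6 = (p - 2)*(p^2 + 4*p + 3) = (p - 2)*(p + 3)*(p + 1)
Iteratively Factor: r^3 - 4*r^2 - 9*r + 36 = (r + 3)*(r^2 - 7*r + 12) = (r - 3)*(r + 3)*(r - 4)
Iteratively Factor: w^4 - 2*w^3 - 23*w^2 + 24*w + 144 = (w - 4)*(w^3 + 2*w^2 - 15*w - 36) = (w - 4)*(w + 3)*(w^2 - w - 12) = (w - 4)^2*(w + 3)*(w + 3)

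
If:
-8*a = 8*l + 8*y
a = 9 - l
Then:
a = 9 - l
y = -9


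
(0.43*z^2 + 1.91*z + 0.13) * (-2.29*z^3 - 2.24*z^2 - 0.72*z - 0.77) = -0.9847*z^5 - 5.3371*z^4 - 4.8857*z^3 - 1.9975*z^2 - 1.5643*z - 0.1001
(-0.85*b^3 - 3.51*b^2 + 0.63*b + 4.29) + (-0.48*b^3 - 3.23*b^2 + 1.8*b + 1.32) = -1.33*b^3 - 6.74*b^2 + 2.43*b + 5.61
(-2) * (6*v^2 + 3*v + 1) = -12*v^2 - 6*v - 2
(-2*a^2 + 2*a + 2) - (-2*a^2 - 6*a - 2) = 8*a + 4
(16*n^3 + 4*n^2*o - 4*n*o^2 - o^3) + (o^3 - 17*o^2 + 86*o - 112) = 16*n^3 + 4*n^2*o - 4*n*o^2 - 17*o^2 + 86*o - 112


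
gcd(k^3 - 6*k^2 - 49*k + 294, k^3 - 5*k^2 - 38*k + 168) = k - 7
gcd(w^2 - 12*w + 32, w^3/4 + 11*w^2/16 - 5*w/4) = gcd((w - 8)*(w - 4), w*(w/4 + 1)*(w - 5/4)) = 1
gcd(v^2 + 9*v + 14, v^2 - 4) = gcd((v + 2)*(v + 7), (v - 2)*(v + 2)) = v + 2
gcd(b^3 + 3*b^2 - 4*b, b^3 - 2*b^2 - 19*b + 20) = b^2 + 3*b - 4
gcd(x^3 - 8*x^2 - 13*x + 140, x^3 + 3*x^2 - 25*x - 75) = x - 5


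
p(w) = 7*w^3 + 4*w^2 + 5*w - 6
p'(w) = 21*w^2 + 8*w + 5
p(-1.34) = -22.36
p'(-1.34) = 31.99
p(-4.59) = -621.60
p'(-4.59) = 410.71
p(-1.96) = -53.14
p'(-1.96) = 69.99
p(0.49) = -1.77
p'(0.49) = 13.96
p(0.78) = 3.66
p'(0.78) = 24.02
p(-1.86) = -46.51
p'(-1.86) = 62.77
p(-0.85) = -11.66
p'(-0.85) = 13.37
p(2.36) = 120.09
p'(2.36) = 140.84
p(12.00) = 12726.00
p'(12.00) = 3125.00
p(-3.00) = -174.00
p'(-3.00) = 170.00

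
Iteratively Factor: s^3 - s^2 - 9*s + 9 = (s - 3)*(s^2 + 2*s - 3) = (s - 3)*(s - 1)*(s + 3)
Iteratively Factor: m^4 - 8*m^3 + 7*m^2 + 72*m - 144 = (m + 3)*(m^3 - 11*m^2 + 40*m - 48) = (m - 4)*(m + 3)*(m^2 - 7*m + 12) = (m - 4)^2*(m + 3)*(m - 3)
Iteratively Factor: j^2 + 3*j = (j)*(j + 3)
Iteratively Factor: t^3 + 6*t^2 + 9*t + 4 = (t + 1)*(t^2 + 5*t + 4) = (t + 1)*(t + 4)*(t + 1)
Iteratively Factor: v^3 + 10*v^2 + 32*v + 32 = (v + 4)*(v^2 + 6*v + 8) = (v + 2)*(v + 4)*(v + 4)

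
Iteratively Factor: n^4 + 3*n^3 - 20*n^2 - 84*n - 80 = (n + 2)*(n^3 + n^2 - 22*n - 40) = (n - 5)*(n + 2)*(n^2 + 6*n + 8) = (n - 5)*(n + 2)*(n + 4)*(n + 2)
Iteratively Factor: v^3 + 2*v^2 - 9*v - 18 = (v - 3)*(v^2 + 5*v + 6) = (v - 3)*(v + 3)*(v + 2)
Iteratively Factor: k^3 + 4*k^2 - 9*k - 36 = (k + 4)*(k^2 - 9) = (k - 3)*(k + 4)*(k + 3)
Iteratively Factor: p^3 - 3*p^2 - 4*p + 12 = (p - 3)*(p^2 - 4) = (p - 3)*(p + 2)*(p - 2)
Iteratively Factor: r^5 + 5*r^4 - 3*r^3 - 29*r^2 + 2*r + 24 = (r + 4)*(r^4 + r^3 - 7*r^2 - r + 6) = (r + 1)*(r + 4)*(r^3 - 7*r + 6) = (r - 1)*(r + 1)*(r + 4)*(r^2 + r - 6) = (r - 1)*(r + 1)*(r + 3)*(r + 4)*(r - 2)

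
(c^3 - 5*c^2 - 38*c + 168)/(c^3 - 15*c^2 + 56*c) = (c^2 + 2*c - 24)/(c*(c - 8))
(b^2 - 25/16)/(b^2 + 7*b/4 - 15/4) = (b + 5/4)/(b + 3)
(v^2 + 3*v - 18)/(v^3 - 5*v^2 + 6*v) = (v + 6)/(v*(v - 2))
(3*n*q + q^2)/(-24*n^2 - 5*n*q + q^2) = q/(-8*n + q)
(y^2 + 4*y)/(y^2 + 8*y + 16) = y/(y + 4)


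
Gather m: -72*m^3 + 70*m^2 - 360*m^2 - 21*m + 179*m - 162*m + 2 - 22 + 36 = -72*m^3 - 290*m^2 - 4*m + 16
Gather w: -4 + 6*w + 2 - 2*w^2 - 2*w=-2*w^2 + 4*w - 2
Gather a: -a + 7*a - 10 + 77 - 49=6*a + 18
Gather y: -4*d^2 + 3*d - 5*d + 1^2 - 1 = -4*d^2 - 2*d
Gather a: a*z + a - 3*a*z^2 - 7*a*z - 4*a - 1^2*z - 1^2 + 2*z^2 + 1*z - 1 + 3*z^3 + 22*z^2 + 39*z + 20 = a*(-3*z^2 - 6*z - 3) + 3*z^3 + 24*z^2 + 39*z + 18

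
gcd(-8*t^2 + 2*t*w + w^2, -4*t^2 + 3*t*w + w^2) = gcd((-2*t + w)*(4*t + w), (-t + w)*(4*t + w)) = 4*t + w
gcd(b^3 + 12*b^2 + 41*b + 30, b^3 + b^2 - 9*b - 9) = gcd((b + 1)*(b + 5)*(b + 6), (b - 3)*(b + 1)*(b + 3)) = b + 1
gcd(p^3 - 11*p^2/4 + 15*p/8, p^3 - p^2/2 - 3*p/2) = p^2 - 3*p/2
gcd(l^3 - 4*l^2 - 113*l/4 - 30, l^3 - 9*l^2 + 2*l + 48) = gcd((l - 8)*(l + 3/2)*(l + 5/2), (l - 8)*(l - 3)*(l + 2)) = l - 8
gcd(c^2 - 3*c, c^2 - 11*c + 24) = c - 3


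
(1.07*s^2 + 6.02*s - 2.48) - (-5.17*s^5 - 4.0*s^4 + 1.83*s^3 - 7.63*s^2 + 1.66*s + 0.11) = 5.17*s^5 + 4.0*s^4 - 1.83*s^3 + 8.7*s^2 + 4.36*s - 2.59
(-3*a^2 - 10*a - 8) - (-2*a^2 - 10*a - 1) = -a^2 - 7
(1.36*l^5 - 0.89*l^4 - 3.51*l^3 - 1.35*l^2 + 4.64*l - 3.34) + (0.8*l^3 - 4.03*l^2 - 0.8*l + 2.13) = 1.36*l^5 - 0.89*l^4 - 2.71*l^3 - 5.38*l^2 + 3.84*l - 1.21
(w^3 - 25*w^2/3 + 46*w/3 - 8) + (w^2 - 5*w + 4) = w^3 - 22*w^2/3 + 31*w/3 - 4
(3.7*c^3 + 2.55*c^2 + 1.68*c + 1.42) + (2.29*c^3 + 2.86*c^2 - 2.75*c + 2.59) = 5.99*c^3 + 5.41*c^2 - 1.07*c + 4.01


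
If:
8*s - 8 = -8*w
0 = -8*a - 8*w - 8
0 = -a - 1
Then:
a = -1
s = 1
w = 0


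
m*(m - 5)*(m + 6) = m^3 + m^2 - 30*m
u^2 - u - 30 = (u - 6)*(u + 5)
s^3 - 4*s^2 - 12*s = s*(s - 6)*(s + 2)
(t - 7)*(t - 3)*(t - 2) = t^3 - 12*t^2 + 41*t - 42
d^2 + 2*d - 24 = (d - 4)*(d + 6)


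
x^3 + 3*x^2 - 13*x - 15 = (x - 3)*(x + 1)*(x + 5)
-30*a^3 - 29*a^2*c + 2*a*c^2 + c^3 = (-5*a + c)*(a + c)*(6*a + c)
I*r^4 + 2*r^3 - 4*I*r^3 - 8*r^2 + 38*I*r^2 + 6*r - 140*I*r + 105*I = (r - 3)*(r - 7*I)*(r + 5*I)*(I*r - I)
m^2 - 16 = (m - 4)*(m + 4)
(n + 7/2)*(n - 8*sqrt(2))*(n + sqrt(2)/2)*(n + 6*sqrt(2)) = n^4 - 3*sqrt(2)*n^3/2 + 7*n^3/2 - 98*n^2 - 21*sqrt(2)*n^2/4 - 343*n - 48*sqrt(2)*n - 168*sqrt(2)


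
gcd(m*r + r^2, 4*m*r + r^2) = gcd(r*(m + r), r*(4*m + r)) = r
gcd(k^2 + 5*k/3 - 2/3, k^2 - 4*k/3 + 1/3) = k - 1/3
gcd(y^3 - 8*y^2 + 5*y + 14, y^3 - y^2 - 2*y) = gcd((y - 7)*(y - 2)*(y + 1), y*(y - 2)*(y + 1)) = y^2 - y - 2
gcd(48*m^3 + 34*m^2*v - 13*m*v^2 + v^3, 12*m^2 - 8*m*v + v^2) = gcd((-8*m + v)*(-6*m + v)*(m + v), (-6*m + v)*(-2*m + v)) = -6*m + v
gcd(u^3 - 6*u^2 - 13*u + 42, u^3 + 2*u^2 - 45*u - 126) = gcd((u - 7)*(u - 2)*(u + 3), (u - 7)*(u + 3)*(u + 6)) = u^2 - 4*u - 21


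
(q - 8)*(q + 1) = q^2 - 7*q - 8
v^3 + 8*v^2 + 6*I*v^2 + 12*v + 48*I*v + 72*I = (v + 2)*(v + 6)*(v + 6*I)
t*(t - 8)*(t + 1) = t^3 - 7*t^2 - 8*t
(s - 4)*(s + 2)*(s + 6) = s^3 + 4*s^2 - 20*s - 48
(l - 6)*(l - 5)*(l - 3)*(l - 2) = l^4 - 16*l^3 + 91*l^2 - 216*l + 180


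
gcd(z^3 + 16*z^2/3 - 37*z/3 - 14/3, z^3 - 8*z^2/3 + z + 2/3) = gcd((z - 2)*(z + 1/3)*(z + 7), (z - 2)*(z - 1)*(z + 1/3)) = z^2 - 5*z/3 - 2/3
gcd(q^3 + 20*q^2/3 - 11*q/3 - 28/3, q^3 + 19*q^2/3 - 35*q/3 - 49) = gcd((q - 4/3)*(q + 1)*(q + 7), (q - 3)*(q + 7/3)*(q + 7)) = q + 7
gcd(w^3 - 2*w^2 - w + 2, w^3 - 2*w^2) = w - 2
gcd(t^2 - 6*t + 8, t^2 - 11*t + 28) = t - 4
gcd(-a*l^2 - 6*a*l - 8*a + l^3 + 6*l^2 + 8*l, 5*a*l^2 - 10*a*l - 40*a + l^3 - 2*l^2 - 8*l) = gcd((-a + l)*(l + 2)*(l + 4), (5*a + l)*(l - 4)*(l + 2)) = l + 2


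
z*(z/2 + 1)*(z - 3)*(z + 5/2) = z^4/2 + 3*z^3/4 - 17*z^2/4 - 15*z/2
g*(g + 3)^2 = g^3 + 6*g^2 + 9*g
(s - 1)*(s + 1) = s^2 - 1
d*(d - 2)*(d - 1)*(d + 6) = d^4 + 3*d^3 - 16*d^2 + 12*d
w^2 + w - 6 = (w - 2)*(w + 3)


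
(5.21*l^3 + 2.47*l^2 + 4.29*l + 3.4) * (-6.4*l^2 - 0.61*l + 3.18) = -33.344*l^5 - 18.9861*l^4 - 12.3949*l^3 - 16.5223*l^2 + 11.5682*l + 10.812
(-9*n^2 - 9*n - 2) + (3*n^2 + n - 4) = -6*n^2 - 8*n - 6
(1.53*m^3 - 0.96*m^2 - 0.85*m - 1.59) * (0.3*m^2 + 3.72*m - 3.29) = 0.459*m^5 + 5.4036*m^4 - 8.8599*m^3 - 0.4806*m^2 - 3.1183*m + 5.2311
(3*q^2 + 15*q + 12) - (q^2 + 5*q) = 2*q^2 + 10*q + 12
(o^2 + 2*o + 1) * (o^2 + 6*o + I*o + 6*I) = o^4 + 8*o^3 + I*o^3 + 13*o^2 + 8*I*o^2 + 6*o + 13*I*o + 6*I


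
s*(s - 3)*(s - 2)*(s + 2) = s^4 - 3*s^3 - 4*s^2 + 12*s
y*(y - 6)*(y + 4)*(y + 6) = y^4 + 4*y^3 - 36*y^2 - 144*y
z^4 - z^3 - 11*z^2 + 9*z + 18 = (z - 3)*(z - 2)*(z + 1)*(z + 3)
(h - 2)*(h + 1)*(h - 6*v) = h^3 - 6*h^2*v - h^2 + 6*h*v - 2*h + 12*v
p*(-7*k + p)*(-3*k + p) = 21*k^2*p - 10*k*p^2 + p^3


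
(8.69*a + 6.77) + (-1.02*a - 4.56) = 7.67*a + 2.21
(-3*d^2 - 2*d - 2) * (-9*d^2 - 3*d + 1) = 27*d^4 + 27*d^3 + 21*d^2 + 4*d - 2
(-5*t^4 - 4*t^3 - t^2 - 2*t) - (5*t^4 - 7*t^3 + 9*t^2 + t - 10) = -10*t^4 + 3*t^3 - 10*t^2 - 3*t + 10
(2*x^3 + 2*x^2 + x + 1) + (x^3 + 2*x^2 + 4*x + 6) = 3*x^3 + 4*x^2 + 5*x + 7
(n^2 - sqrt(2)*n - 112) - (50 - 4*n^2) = 5*n^2 - sqrt(2)*n - 162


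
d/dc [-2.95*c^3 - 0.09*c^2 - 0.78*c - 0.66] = -8.85*c^2 - 0.18*c - 0.78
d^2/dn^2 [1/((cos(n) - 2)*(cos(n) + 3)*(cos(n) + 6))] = (-220*(1 - cos(n)^2)^2 + 12*sin(n)^6 + 3*cos(n)^6 - 77*cos(n)^5 - 212*cos(n)^3 - 1118*cos(n)^2 + 216*cos(n) + 712)/((cos(n) - 2)^3*(cos(n) + 3)^3*(cos(n) + 6)^3)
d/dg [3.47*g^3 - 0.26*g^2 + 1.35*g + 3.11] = 10.41*g^2 - 0.52*g + 1.35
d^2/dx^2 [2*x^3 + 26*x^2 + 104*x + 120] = 12*x + 52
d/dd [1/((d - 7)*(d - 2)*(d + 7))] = (-(d - 7)*(d - 2) - (d - 7)*(d + 7) - (d - 2)*(d + 7))/((d - 7)^2*(d - 2)^2*(d + 7)^2)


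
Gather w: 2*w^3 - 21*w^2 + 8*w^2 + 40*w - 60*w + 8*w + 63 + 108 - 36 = 2*w^3 - 13*w^2 - 12*w + 135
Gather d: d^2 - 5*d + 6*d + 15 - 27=d^2 + d - 12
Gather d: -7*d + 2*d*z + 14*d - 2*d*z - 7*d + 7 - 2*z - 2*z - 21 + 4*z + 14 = 0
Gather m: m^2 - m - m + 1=m^2 - 2*m + 1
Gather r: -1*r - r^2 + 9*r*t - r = -r^2 + r*(9*t - 2)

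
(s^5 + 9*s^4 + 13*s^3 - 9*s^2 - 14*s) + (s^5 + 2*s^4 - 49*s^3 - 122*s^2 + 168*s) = 2*s^5 + 11*s^4 - 36*s^3 - 131*s^2 + 154*s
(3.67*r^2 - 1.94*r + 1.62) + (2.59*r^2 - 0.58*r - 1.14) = 6.26*r^2 - 2.52*r + 0.48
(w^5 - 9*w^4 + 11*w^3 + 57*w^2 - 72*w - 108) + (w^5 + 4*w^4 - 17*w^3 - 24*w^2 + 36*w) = 2*w^5 - 5*w^4 - 6*w^3 + 33*w^2 - 36*w - 108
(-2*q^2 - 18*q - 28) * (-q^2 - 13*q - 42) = 2*q^4 + 44*q^3 + 346*q^2 + 1120*q + 1176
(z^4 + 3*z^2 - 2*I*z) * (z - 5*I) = z^5 - 5*I*z^4 + 3*z^3 - 17*I*z^2 - 10*z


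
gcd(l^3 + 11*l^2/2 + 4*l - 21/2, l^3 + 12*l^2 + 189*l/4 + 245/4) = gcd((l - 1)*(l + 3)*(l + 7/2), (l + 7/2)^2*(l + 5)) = l + 7/2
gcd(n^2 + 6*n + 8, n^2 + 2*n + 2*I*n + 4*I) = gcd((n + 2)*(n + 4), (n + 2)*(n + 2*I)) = n + 2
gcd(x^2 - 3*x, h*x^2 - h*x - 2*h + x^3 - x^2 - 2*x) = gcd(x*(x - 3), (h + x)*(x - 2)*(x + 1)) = 1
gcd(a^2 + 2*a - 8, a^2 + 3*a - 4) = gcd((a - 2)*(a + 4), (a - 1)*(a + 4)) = a + 4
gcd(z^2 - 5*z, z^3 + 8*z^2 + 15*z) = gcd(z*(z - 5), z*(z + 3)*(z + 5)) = z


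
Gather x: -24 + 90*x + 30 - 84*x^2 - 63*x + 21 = -84*x^2 + 27*x + 27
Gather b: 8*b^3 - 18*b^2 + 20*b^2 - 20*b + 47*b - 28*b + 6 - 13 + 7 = 8*b^3 + 2*b^2 - b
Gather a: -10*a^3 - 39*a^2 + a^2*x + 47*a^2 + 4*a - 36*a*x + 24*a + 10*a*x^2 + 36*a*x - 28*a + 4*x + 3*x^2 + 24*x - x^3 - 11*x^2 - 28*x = -10*a^3 + a^2*(x + 8) + 10*a*x^2 - x^3 - 8*x^2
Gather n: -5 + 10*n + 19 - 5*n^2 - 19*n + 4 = -5*n^2 - 9*n + 18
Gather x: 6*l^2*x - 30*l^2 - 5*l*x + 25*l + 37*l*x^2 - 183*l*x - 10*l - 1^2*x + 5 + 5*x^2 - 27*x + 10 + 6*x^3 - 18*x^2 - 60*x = -30*l^2 + 15*l + 6*x^3 + x^2*(37*l - 13) + x*(6*l^2 - 188*l - 88) + 15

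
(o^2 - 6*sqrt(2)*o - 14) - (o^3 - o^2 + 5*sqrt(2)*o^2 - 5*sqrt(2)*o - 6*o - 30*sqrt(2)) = -o^3 - 5*sqrt(2)*o^2 + 2*o^2 - sqrt(2)*o + 6*o - 14 + 30*sqrt(2)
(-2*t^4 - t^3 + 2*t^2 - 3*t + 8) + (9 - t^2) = -2*t^4 - t^3 + t^2 - 3*t + 17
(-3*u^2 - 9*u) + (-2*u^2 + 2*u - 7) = -5*u^2 - 7*u - 7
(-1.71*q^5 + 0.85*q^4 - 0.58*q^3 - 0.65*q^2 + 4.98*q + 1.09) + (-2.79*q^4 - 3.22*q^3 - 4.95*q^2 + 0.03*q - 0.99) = -1.71*q^5 - 1.94*q^4 - 3.8*q^3 - 5.6*q^2 + 5.01*q + 0.1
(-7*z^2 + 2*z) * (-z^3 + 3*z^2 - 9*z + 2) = 7*z^5 - 23*z^4 + 69*z^3 - 32*z^2 + 4*z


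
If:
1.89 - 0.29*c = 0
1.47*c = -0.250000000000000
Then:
No Solution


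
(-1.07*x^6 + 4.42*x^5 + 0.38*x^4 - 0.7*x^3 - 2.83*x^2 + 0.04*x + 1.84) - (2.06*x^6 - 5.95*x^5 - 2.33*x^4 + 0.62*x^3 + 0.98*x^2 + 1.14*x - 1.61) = -3.13*x^6 + 10.37*x^5 + 2.71*x^4 - 1.32*x^3 - 3.81*x^2 - 1.1*x + 3.45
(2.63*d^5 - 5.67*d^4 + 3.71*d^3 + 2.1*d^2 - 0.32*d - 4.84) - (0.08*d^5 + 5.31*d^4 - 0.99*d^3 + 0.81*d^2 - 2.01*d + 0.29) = 2.55*d^5 - 10.98*d^4 + 4.7*d^3 + 1.29*d^2 + 1.69*d - 5.13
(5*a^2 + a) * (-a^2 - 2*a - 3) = -5*a^4 - 11*a^3 - 17*a^2 - 3*a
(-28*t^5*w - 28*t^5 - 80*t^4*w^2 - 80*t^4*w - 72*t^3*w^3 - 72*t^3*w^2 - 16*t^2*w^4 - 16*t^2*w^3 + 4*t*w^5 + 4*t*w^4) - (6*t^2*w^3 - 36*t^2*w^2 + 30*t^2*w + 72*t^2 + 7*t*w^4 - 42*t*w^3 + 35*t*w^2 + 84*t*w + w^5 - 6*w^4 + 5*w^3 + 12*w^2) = -28*t^5*w - 28*t^5 - 80*t^4*w^2 - 80*t^4*w - 72*t^3*w^3 - 72*t^3*w^2 - 16*t^2*w^4 - 22*t^2*w^3 + 36*t^2*w^2 - 30*t^2*w - 72*t^2 + 4*t*w^5 - 3*t*w^4 + 42*t*w^3 - 35*t*w^2 - 84*t*w - w^5 + 6*w^4 - 5*w^3 - 12*w^2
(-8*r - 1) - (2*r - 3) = 2 - 10*r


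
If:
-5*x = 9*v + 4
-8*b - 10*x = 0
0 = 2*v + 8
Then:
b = -8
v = -4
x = 32/5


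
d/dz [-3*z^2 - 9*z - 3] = -6*z - 9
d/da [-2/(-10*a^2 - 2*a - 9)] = 4*(-10*a - 1)/(10*a^2 + 2*a + 9)^2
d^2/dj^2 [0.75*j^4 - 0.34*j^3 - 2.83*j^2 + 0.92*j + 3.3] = 9.0*j^2 - 2.04*j - 5.66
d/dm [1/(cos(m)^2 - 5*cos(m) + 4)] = (2*cos(m) - 5)*sin(m)/(cos(m)^2 - 5*cos(m) + 4)^2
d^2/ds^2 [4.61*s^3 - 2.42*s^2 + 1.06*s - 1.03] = 27.66*s - 4.84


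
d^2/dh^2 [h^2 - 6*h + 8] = 2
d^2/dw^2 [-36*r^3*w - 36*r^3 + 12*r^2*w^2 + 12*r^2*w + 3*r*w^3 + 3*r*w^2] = 6*r*(4*r + 3*w + 1)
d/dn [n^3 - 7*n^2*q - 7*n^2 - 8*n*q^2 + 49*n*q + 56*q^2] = 3*n^2 - 14*n*q - 14*n - 8*q^2 + 49*q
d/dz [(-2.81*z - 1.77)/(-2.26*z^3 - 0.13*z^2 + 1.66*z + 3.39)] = (6.3506*z^3 + 0.3653*z^2 - 4.6646*z - (2.81*z + 1.77)*(6.78*z^2 + 0.26*z - 1.66) - 9.5259)/(2.26*z^3 + 0.13*z^2 - 1.66*z - 3.39)^2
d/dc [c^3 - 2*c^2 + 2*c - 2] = 3*c^2 - 4*c + 2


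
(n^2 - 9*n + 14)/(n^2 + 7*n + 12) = (n^2 - 9*n + 14)/(n^2 + 7*n + 12)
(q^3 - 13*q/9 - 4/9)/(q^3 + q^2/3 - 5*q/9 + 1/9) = (9*q^2 - 9*q - 4)/(9*q^2 - 6*q + 1)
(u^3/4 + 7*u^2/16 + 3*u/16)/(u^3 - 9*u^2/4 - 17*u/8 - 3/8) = u*(4*u^2 + 7*u + 3)/(2*(8*u^3 - 18*u^2 - 17*u - 3))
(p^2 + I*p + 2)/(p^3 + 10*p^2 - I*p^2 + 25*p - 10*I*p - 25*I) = (p + 2*I)/(p^2 + 10*p + 25)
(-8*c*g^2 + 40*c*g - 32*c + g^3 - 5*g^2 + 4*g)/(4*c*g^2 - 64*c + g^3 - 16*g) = (-8*c*g + 8*c + g^2 - g)/(4*c*g + 16*c + g^2 + 4*g)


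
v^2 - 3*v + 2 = (v - 2)*(v - 1)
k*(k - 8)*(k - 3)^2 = k^4 - 14*k^3 + 57*k^2 - 72*k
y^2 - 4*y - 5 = (y - 5)*(y + 1)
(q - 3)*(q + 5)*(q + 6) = q^3 + 8*q^2 - 3*q - 90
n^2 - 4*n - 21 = (n - 7)*(n + 3)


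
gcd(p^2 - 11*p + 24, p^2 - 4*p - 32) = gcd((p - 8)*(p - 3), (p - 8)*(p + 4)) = p - 8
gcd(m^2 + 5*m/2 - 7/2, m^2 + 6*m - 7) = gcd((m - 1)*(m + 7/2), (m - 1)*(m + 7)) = m - 1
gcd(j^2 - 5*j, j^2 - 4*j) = j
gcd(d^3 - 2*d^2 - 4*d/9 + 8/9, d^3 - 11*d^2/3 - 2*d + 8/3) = d - 2/3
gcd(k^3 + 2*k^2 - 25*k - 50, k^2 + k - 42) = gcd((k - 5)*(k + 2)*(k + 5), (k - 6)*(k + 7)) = 1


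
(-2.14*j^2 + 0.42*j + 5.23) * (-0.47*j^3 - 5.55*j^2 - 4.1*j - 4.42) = 1.0058*j^5 + 11.6796*j^4 + 3.9849*j^3 - 21.2897*j^2 - 23.2994*j - 23.1166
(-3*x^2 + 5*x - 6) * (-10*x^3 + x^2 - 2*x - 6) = 30*x^5 - 53*x^4 + 71*x^3 + 2*x^2 - 18*x + 36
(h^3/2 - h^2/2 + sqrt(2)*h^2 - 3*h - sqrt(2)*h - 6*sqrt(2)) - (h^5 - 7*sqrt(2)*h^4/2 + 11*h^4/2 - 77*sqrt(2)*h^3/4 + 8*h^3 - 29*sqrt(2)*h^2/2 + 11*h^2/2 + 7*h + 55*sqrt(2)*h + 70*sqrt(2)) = -h^5 - 11*h^4/2 + 7*sqrt(2)*h^4/2 - 15*h^3/2 + 77*sqrt(2)*h^3/4 - 6*h^2 + 31*sqrt(2)*h^2/2 - 56*sqrt(2)*h - 10*h - 76*sqrt(2)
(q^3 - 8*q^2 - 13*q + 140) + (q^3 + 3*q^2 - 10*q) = 2*q^3 - 5*q^2 - 23*q + 140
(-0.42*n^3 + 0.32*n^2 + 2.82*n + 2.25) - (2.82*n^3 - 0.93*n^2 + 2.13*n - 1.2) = -3.24*n^3 + 1.25*n^2 + 0.69*n + 3.45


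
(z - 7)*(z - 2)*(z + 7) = z^3 - 2*z^2 - 49*z + 98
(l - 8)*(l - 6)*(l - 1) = l^3 - 15*l^2 + 62*l - 48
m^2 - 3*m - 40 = (m - 8)*(m + 5)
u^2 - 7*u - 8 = (u - 8)*(u + 1)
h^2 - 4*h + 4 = (h - 2)^2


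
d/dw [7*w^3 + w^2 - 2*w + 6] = 21*w^2 + 2*w - 2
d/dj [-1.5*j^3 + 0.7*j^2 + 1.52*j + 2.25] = -4.5*j^2 + 1.4*j + 1.52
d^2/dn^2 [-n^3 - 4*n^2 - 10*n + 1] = -6*n - 8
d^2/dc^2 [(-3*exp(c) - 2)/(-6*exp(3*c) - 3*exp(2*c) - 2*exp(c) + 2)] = (432*exp(6*c) + 810*exp(5*c) + 279*exp(4*c) + 570*exp(3*c) + 360*exp(2*c) + 68*exp(c) + 20)*exp(c)/(216*exp(9*c) + 324*exp(8*c) + 378*exp(7*c) + 27*exp(6*c) - 90*exp(5*c) - 162*exp(4*c) + 8*exp(3*c) + 12*exp(2*c) + 24*exp(c) - 8)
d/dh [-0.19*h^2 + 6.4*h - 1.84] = 6.4 - 0.38*h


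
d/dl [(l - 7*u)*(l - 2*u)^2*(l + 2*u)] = 4*l^3 - 27*l^2*u + 20*l*u^2 + 36*u^3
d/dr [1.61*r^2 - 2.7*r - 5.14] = 3.22*r - 2.7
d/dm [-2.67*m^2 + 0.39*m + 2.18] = 0.39 - 5.34*m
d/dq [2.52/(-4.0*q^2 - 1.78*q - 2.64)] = (20.16*q + 4.4856)/(4.0*q^2 + 1.78*q + 2.64)^2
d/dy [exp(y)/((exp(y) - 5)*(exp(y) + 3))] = (-exp(2*y) - 15)*exp(y)/(exp(4*y) - 4*exp(3*y) - 26*exp(2*y) + 60*exp(y) + 225)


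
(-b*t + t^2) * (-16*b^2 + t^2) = 16*b^3*t - 16*b^2*t^2 - b*t^3 + t^4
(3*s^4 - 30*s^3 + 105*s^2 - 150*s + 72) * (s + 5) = 3*s^5 - 15*s^4 - 45*s^3 + 375*s^2 - 678*s + 360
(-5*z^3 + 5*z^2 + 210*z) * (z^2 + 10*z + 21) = -5*z^5 - 45*z^4 + 155*z^3 + 2205*z^2 + 4410*z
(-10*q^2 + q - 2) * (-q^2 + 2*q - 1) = 10*q^4 - 21*q^3 + 14*q^2 - 5*q + 2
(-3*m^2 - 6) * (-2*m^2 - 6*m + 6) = 6*m^4 + 18*m^3 - 6*m^2 + 36*m - 36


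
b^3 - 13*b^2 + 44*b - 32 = (b - 8)*(b - 4)*(b - 1)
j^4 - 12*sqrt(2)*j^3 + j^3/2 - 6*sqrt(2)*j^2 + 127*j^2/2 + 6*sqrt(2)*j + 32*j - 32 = (j - 1/2)*(j + 1)*(j - 8*sqrt(2))*(j - 4*sqrt(2))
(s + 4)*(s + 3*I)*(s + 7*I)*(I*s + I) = I*s^4 - 10*s^3 + 5*I*s^3 - 50*s^2 - 17*I*s^2 - 40*s - 105*I*s - 84*I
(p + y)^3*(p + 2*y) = p^4 + 5*p^3*y + 9*p^2*y^2 + 7*p*y^3 + 2*y^4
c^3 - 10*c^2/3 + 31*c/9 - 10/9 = (c - 5/3)*(c - 1)*(c - 2/3)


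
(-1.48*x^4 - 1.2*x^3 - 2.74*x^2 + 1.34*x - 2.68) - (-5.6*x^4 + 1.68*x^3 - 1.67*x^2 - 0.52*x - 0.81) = 4.12*x^4 - 2.88*x^3 - 1.07*x^2 + 1.86*x - 1.87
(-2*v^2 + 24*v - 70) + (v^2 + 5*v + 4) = -v^2 + 29*v - 66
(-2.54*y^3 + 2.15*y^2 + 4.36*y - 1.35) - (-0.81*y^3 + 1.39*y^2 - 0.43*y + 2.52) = -1.73*y^3 + 0.76*y^2 + 4.79*y - 3.87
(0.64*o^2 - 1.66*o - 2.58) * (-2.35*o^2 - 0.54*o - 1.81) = -1.504*o^4 + 3.5554*o^3 + 5.801*o^2 + 4.3978*o + 4.6698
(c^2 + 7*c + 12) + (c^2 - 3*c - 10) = 2*c^2 + 4*c + 2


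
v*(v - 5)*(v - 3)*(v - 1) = v^4 - 9*v^3 + 23*v^2 - 15*v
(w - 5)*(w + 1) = w^2 - 4*w - 5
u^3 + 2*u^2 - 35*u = u*(u - 5)*(u + 7)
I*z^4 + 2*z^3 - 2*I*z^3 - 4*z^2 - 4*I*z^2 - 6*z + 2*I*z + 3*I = (z - 3)*(z + 1)*(z - I)*(I*z + 1)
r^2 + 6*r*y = r*(r + 6*y)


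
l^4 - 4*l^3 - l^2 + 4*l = l*(l - 4)*(l - 1)*(l + 1)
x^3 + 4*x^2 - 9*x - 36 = (x - 3)*(x + 3)*(x + 4)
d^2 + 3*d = d*(d + 3)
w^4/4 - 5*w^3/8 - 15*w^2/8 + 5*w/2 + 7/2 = (w/2 + 1/2)*(w/2 + 1)*(w - 7/2)*(w - 2)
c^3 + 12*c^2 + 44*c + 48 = (c + 2)*(c + 4)*(c + 6)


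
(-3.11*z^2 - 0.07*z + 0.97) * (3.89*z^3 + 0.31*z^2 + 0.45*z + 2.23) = -12.0979*z^5 - 1.2364*z^4 + 2.3521*z^3 - 6.6661*z^2 + 0.2804*z + 2.1631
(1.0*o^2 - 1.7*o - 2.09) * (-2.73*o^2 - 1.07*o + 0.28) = -2.73*o^4 + 3.571*o^3 + 7.8047*o^2 + 1.7603*o - 0.5852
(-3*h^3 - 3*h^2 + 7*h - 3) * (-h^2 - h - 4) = 3*h^5 + 6*h^4 + 8*h^3 + 8*h^2 - 25*h + 12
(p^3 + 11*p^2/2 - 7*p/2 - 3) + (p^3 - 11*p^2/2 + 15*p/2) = 2*p^3 + 4*p - 3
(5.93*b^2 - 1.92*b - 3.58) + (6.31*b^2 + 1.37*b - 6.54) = 12.24*b^2 - 0.55*b - 10.12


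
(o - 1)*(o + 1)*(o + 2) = o^3 + 2*o^2 - o - 2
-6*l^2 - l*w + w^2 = (-3*l + w)*(2*l + w)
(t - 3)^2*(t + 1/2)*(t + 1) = t^4 - 9*t^3/2 + t^2/2 + 21*t/2 + 9/2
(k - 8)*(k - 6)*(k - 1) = k^3 - 15*k^2 + 62*k - 48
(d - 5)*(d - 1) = d^2 - 6*d + 5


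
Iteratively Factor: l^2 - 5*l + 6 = (l - 2)*(l - 3)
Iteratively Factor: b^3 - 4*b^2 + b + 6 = (b - 2)*(b^2 - 2*b - 3) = (b - 2)*(b + 1)*(b - 3)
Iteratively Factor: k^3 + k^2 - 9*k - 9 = (k - 3)*(k^2 + 4*k + 3) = (k - 3)*(k + 3)*(k + 1)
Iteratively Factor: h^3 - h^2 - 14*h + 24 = (h - 2)*(h^2 + h - 12) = (h - 2)*(h + 4)*(h - 3)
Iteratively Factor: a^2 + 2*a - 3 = (a + 3)*(a - 1)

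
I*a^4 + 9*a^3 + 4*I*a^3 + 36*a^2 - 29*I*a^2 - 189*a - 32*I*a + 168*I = (a - 3)*(a + 7)*(a - 8*I)*(I*a + 1)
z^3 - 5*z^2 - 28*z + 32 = (z - 8)*(z - 1)*(z + 4)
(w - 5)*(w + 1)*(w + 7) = w^3 + 3*w^2 - 33*w - 35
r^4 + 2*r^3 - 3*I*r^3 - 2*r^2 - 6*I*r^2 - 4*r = r*(r + 2)*(r - 2*I)*(r - I)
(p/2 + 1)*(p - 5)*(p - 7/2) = p^3/2 - 13*p^2/4 + p/4 + 35/2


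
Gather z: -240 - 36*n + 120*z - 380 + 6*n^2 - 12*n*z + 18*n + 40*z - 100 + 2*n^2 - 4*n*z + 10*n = 8*n^2 - 8*n + z*(160 - 16*n) - 720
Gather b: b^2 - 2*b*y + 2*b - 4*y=b^2 + b*(2 - 2*y) - 4*y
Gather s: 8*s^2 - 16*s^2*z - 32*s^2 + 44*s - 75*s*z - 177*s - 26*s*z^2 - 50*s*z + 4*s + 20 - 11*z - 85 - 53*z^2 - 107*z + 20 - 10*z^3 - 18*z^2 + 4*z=s^2*(-16*z - 24) + s*(-26*z^2 - 125*z - 129) - 10*z^3 - 71*z^2 - 114*z - 45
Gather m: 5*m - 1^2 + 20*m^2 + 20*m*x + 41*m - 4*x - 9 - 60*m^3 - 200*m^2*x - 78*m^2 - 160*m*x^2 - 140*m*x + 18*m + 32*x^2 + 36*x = -60*m^3 + m^2*(-200*x - 58) + m*(-160*x^2 - 120*x + 64) + 32*x^2 + 32*x - 10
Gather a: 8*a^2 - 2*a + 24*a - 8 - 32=8*a^2 + 22*a - 40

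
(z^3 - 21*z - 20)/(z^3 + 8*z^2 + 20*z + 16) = (z^2 - 4*z - 5)/(z^2 + 4*z + 4)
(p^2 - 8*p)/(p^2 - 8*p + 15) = p*(p - 8)/(p^2 - 8*p + 15)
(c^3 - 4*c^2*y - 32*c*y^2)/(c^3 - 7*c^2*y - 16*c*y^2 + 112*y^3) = c*(c - 8*y)/(c^2 - 11*c*y + 28*y^2)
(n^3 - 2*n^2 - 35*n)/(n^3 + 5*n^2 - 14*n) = (n^2 - 2*n - 35)/(n^2 + 5*n - 14)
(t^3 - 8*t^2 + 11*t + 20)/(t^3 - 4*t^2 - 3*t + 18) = (t^3 - 8*t^2 + 11*t + 20)/(t^3 - 4*t^2 - 3*t + 18)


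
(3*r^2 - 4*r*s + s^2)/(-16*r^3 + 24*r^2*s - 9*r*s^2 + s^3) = (-3*r + s)/(16*r^2 - 8*r*s + s^2)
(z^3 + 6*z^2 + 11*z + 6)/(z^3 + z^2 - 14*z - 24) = (z + 1)/(z - 4)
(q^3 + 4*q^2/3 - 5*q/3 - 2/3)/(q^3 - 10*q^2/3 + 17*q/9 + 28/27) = 9*(q^2 + q - 2)/(9*q^2 - 33*q + 28)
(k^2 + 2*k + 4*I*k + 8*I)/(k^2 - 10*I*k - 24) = (k^2 + k*(2 + 4*I) + 8*I)/(k^2 - 10*I*k - 24)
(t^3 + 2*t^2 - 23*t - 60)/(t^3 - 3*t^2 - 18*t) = (t^2 - t - 20)/(t*(t - 6))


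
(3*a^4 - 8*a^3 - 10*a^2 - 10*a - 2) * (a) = 3*a^5 - 8*a^4 - 10*a^3 - 10*a^2 - 2*a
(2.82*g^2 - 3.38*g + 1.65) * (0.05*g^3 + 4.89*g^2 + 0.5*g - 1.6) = 0.141*g^5 + 13.6208*g^4 - 15.0357*g^3 + 1.8665*g^2 + 6.233*g - 2.64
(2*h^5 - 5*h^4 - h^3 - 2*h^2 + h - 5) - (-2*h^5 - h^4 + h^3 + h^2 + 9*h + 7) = 4*h^5 - 4*h^4 - 2*h^3 - 3*h^2 - 8*h - 12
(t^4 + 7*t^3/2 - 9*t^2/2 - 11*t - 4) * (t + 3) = t^5 + 13*t^4/2 + 6*t^3 - 49*t^2/2 - 37*t - 12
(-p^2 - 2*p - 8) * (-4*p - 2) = 4*p^3 + 10*p^2 + 36*p + 16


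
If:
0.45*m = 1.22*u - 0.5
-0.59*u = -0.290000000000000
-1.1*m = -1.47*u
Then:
No Solution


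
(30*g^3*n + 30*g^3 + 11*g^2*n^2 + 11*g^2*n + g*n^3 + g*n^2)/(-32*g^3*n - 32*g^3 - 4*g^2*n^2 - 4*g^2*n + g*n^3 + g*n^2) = (-30*g^2 - 11*g*n - n^2)/(32*g^2 + 4*g*n - n^2)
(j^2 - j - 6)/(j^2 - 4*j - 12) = (j - 3)/(j - 6)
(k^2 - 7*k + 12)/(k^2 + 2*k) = (k^2 - 7*k + 12)/(k*(k + 2))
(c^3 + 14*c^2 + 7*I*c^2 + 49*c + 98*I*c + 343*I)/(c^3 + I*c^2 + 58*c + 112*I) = (c^2 + 14*c + 49)/(c^2 - 6*I*c + 16)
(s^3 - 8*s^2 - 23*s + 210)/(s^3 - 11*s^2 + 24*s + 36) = (s^2 - 2*s - 35)/(s^2 - 5*s - 6)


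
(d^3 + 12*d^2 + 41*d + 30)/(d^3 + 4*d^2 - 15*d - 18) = (d + 5)/(d - 3)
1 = 1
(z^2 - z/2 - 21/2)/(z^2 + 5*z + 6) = (z - 7/2)/(z + 2)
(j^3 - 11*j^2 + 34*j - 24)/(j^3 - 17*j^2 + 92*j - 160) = (j^2 - 7*j + 6)/(j^2 - 13*j + 40)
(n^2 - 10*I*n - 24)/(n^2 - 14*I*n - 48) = (n - 4*I)/(n - 8*I)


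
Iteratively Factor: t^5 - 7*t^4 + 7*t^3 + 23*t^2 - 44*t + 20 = (t - 1)*(t^4 - 6*t^3 + t^2 + 24*t - 20) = (t - 1)^2*(t^3 - 5*t^2 - 4*t + 20) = (t - 2)*(t - 1)^2*(t^2 - 3*t - 10) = (t - 5)*(t - 2)*(t - 1)^2*(t + 2)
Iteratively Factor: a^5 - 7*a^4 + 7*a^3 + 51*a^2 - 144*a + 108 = (a + 3)*(a^4 - 10*a^3 + 37*a^2 - 60*a + 36) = (a - 3)*(a + 3)*(a^3 - 7*a^2 + 16*a - 12) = (a - 3)^2*(a + 3)*(a^2 - 4*a + 4) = (a - 3)^2*(a - 2)*(a + 3)*(a - 2)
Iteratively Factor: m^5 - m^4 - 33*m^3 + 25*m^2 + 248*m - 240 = (m - 5)*(m^4 + 4*m^3 - 13*m^2 - 40*m + 48) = (m - 5)*(m - 3)*(m^3 + 7*m^2 + 8*m - 16) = (m - 5)*(m - 3)*(m + 4)*(m^2 + 3*m - 4) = (m - 5)*(m - 3)*(m + 4)^2*(m - 1)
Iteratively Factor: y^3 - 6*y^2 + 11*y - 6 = (y - 1)*(y^2 - 5*y + 6) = (y - 2)*(y - 1)*(y - 3)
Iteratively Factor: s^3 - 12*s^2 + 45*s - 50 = (s - 5)*(s^2 - 7*s + 10) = (s - 5)*(s - 2)*(s - 5)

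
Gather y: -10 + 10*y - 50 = 10*y - 60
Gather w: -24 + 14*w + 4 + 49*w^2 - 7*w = 49*w^2 + 7*w - 20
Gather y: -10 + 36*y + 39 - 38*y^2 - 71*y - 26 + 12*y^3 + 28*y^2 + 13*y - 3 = 12*y^3 - 10*y^2 - 22*y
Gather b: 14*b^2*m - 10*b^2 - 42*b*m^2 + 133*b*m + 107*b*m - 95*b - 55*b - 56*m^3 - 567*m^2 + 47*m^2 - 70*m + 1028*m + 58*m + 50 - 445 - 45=b^2*(14*m - 10) + b*(-42*m^2 + 240*m - 150) - 56*m^3 - 520*m^2 + 1016*m - 440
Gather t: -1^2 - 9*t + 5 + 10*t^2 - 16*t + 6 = 10*t^2 - 25*t + 10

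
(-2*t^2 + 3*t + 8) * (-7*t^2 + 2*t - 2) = 14*t^4 - 25*t^3 - 46*t^2 + 10*t - 16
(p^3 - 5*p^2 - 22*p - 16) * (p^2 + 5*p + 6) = p^5 - 41*p^3 - 156*p^2 - 212*p - 96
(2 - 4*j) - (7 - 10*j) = 6*j - 5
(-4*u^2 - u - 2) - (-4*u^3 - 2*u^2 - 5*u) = 4*u^3 - 2*u^2 + 4*u - 2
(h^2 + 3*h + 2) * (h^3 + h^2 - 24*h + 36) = h^5 + 4*h^4 - 19*h^3 - 34*h^2 + 60*h + 72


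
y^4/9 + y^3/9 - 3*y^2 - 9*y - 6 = (y/3 + 1/3)*(y/3 + 1)*(y - 6)*(y + 3)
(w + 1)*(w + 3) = w^2 + 4*w + 3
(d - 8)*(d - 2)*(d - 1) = d^3 - 11*d^2 + 26*d - 16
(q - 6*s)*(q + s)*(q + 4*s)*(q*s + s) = q^4*s - q^3*s^2 + q^3*s - 26*q^2*s^3 - q^2*s^2 - 24*q*s^4 - 26*q*s^3 - 24*s^4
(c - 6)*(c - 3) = c^2 - 9*c + 18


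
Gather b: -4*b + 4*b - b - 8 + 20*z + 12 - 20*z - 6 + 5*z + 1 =-b + 5*z - 1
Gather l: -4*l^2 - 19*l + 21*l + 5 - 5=-4*l^2 + 2*l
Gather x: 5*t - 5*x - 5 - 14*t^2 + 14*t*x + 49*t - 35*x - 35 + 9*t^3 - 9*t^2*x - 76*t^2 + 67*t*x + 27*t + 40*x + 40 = 9*t^3 - 90*t^2 + 81*t + x*(-9*t^2 + 81*t)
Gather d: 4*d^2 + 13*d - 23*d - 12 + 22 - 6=4*d^2 - 10*d + 4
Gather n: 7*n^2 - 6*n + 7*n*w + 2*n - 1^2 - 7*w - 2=7*n^2 + n*(7*w - 4) - 7*w - 3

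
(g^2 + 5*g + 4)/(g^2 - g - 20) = (g + 1)/(g - 5)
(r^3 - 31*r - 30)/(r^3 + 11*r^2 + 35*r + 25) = (r - 6)/(r + 5)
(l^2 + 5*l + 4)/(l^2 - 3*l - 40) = (l^2 + 5*l + 4)/(l^2 - 3*l - 40)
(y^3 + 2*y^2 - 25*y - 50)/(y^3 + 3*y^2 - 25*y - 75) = (y + 2)/(y + 3)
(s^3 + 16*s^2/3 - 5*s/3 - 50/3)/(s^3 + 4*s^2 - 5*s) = (3*s^2 + s - 10)/(3*s*(s - 1))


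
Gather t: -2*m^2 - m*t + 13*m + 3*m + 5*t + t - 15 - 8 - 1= -2*m^2 + 16*m + t*(6 - m) - 24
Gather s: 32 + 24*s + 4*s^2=4*s^2 + 24*s + 32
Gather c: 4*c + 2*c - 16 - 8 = 6*c - 24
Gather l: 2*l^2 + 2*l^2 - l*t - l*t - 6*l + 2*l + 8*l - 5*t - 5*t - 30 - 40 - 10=4*l^2 + l*(4 - 2*t) - 10*t - 80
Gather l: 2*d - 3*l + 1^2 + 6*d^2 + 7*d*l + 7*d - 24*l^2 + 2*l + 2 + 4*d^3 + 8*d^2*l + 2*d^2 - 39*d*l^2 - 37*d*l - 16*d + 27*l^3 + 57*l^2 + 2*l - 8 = 4*d^3 + 8*d^2 - 7*d + 27*l^3 + l^2*(33 - 39*d) + l*(8*d^2 - 30*d + 1) - 5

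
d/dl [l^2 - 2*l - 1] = 2*l - 2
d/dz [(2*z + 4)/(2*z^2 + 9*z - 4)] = 2*(2*z^2 + 9*z - (z + 2)*(4*z + 9) - 4)/(2*z^2 + 9*z - 4)^2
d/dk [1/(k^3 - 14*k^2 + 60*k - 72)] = (-3*k^2 + 28*k - 60)/(k^3 - 14*k^2 + 60*k - 72)^2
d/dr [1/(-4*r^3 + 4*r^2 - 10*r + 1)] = 2*(6*r^2 - 4*r + 5)/(4*r^3 - 4*r^2 + 10*r - 1)^2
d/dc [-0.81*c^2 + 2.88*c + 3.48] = 2.88 - 1.62*c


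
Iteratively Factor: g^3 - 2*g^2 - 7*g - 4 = (g + 1)*(g^2 - 3*g - 4) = (g - 4)*(g + 1)*(g + 1)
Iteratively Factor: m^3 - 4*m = (m + 2)*(m^2 - 2*m) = (m - 2)*(m + 2)*(m)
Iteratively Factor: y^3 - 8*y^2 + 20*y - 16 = (y - 2)*(y^2 - 6*y + 8) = (y - 4)*(y - 2)*(y - 2)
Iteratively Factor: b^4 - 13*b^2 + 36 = (b - 3)*(b^3 + 3*b^2 - 4*b - 12) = (b - 3)*(b + 2)*(b^2 + b - 6) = (b - 3)*(b - 2)*(b + 2)*(b + 3)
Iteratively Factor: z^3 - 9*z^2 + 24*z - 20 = (z - 5)*(z^2 - 4*z + 4) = (z - 5)*(z - 2)*(z - 2)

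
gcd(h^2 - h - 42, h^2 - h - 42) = h^2 - h - 42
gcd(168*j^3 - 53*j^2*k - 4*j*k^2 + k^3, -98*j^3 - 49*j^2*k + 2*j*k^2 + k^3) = 7*j + k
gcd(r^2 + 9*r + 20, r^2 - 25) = r + 5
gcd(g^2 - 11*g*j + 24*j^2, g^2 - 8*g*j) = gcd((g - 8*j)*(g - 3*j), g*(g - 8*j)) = g - 8*j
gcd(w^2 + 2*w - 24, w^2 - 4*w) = w - 4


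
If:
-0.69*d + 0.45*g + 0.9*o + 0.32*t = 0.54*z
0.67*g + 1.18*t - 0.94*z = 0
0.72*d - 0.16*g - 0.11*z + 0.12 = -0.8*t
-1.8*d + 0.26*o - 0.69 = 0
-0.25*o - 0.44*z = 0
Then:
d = -0.42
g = -0.18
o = -0.22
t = 0.21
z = 0.13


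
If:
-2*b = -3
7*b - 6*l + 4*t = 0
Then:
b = 3/2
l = 2*t/3 + 7/4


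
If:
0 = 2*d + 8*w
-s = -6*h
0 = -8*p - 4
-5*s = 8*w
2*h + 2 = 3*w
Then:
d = -120/53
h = -8/53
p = -1/2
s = -48/53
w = 30/53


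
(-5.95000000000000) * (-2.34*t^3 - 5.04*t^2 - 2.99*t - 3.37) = 13.923*t^3 + 29.988*t^2 + 17.7905*t + 20.0515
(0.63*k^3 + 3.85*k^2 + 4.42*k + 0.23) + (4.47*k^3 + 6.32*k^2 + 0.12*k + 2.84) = 5.1*k^3 + 10.17*k^2 + 4.54*k + 3.07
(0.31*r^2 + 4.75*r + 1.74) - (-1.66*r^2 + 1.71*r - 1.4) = 1.97*r^2 + 3.04*r + 3.14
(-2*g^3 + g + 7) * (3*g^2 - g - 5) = -6*g^5 + 2*g^4 + 13*g^3 + 20*g^2 - 12*g - 35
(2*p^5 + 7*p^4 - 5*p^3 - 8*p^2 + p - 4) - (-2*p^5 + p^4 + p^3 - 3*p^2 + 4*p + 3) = 4*p^5 + 6*p^4 - 6*p^3 - 5*p^2 - 3*p - 7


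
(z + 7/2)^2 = z^2 + 7*z + 49/4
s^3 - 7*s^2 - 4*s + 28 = (s - 7)*(s - 2)*(s + 2)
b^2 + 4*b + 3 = (b + 1)*(b + 3)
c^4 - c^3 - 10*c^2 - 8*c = c*(c - 4)*(c + 1)*(c + 2)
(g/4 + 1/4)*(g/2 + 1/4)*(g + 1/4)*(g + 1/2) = g^4/8 + 9*g^3/32 + 7*g^2/32 + 9*g/128 + 1/128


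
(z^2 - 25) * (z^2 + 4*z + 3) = z^4 + 4*z^3 - 22*z^2 - 100*z - 75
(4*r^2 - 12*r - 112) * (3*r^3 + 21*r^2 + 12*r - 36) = 12*r^5 + 48*r^4 - 540*r^3 - 2640*r^2 - 912*r + 4032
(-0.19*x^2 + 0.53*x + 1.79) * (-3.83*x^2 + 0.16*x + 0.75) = 0.7277*x^4 - 2.0603*x^3 - 6.9134*x^2 + 0.6839*x + 1.3425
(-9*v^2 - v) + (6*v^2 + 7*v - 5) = -3*v^2 + 6*v - 5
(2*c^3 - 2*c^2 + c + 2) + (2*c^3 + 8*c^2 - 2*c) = 4*c^3 + 6*c^2 - c + 2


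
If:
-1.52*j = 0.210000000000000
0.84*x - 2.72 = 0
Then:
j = -0.14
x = 3.24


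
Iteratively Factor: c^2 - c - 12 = (c - 4)*(c + 3)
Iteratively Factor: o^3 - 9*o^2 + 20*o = (o)*(o^2 - 9*o + 20) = o*(o - 5)*(o - 4)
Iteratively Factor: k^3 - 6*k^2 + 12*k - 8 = (k - 2)*(k^2 - 4*k + 4) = (k - 2)^2*(k - 2)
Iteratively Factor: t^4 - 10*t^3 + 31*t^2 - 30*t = (t - 3)*(t^3 - 7*t^2 + 10*t) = (t - 5)*(t - 3)*(t^2 - 2*t) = (t - 5)*(t - 3)*(t - 2)*(t)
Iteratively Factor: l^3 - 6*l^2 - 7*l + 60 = (l - 4)*(l^2 - 2*l - 15) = (l - 5)*(l - 4)*(l + 3)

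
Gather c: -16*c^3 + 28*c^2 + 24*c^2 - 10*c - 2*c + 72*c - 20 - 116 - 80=-16*c^3 + 52*c^2 + 60*c - 216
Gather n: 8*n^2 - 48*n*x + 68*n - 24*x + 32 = 8*n^2 + n*(68 - 48*x) - 24*x + 32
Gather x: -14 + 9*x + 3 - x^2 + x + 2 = -x^2 + 10*x - 9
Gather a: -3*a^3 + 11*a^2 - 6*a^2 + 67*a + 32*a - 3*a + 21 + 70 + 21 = -3*a^3 + 5*a^2 + 96*a + 112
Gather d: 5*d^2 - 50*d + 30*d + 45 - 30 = 5*d^2 - 20*d + 15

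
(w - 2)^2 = w^2 - 4*w + 4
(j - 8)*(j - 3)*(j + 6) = j^3 - 5*j^2 - 42*j + 144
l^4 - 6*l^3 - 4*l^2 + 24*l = l*(l - 6)*(l - 2)*(l + 2)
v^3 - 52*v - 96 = (v - 8)*(v + 2)*(v + 6)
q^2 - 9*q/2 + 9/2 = (q - 3)*(q - 3/2)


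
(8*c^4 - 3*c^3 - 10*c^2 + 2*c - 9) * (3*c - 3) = 24*c^5 - 33*c^4 - 21*c^3 + 36*c^2 - 33*c + 27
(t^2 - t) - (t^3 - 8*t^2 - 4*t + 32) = -t^3 + 9*t^2 + 3*t - 32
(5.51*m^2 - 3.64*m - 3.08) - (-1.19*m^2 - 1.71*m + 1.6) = 6.7*m^2 - 1.93*m - 4.68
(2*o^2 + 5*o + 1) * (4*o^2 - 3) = 8*o^4 + 20*o^3 - 2*o^2 - 15*o - 3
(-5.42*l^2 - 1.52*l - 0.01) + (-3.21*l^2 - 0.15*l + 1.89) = -8.63*l^2 - 1.67*l + 1.88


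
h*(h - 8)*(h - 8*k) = h^3 - 8*h^2*k - 8*h^2 + 64*h*k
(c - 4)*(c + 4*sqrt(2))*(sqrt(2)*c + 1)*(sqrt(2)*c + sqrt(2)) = 2*c^4 - 6*c^3 + 9*sqrt(2)*c^3 - 27*sqrt(2)*c^2 - 36*sqrt(2)*c - 24*c - 32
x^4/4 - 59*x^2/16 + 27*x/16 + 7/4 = (x/4 + 1)*(x - 7/2)*(x - 1)*(x + 1/2)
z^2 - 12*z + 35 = (z - 7)*(z - 5)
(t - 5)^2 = t^2 - 10*t + 25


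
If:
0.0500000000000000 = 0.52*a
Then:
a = 0.10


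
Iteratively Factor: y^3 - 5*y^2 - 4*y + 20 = (y - 2)*(y^2 - 3*y - 10) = (y - 2)*(y + 2)*(y - 5)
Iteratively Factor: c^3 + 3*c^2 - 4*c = (c)*(c^2 + 3*c - 4) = c*(c + 4)*(c - 1)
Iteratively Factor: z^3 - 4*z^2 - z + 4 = (z - 1)*(z^2 - 3*z - 4) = (z - 4)*(z - 1)*(z + 1)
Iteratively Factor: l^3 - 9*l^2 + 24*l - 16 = (l - 4)*(l^2 - 5*l + 4) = (l - 4)^2*(l - 1)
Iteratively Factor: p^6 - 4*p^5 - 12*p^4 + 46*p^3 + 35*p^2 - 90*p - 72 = (p + 3)*(p^5 - 7*p^4 + 9*p^3 + 19*p^2 - 22*p - 24) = (p - 3)*(p + 3)*(p^4 - 4*p^3 - 3*p^2 + 10*p + 8) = (p - 3)*(p + 1)*(p + 3)*(p^3 - 5*p^2 + 2*p + 8) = (p - 3)*(p - 2)*(p + 1)*(p + 3)*(p^2 - 3*p - 4) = (p - 4)*(p - 3)*(p - 2)*(p + 1)*(p + 3)*(p + 1)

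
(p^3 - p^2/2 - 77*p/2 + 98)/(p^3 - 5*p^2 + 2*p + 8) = (p^2 + 7*p/2 - 49/2)/(p^2 - p - 2)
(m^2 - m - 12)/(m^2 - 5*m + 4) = (m + 3)/(m - 1)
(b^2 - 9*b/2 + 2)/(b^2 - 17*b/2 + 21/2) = (2*b^2 - 9*b + 4)/(2*b^2 - 17*b + 21)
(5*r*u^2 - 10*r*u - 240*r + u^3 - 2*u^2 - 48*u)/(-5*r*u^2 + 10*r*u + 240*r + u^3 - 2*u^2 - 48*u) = (-5*r - u)/(5*r - u)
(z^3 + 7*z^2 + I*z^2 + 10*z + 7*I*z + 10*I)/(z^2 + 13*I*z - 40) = (z^3 + z^2*(7 + I) + z*(10 + 7*I) + 10*I)/(z^2 + 13*I*z - 40)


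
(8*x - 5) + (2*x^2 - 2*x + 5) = 2*x^2 + 6*x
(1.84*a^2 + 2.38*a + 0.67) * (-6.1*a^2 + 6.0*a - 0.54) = -11.224*a^4 - 3.478*a^3 + 9.1994*a^2 + 2.7348*a - 0.3618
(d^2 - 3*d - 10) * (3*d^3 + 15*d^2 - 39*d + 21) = 3*d^5 + 6*d^4 - 114*d^3 - 12*d^2 + 327*d - 210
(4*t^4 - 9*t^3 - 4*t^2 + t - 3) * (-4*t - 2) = -16*t^5 + 28*t^4 + 34*t^3 + 4*t^2 + 10*t + 6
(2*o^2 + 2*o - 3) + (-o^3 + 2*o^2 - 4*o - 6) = -o^3 + 4*o^2 - 2*o - 9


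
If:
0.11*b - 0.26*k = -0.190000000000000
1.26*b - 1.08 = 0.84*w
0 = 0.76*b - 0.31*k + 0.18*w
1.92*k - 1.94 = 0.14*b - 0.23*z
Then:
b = 0.51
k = 0.95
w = -0.52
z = 0.85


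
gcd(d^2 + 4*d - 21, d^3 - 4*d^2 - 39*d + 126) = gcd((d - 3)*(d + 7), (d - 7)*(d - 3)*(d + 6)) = d - 3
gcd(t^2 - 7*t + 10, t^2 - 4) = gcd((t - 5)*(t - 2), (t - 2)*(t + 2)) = t - 2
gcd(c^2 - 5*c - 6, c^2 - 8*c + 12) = c - 6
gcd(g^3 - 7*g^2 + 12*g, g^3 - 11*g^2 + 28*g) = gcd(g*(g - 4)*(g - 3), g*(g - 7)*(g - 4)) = g^2 - 4*g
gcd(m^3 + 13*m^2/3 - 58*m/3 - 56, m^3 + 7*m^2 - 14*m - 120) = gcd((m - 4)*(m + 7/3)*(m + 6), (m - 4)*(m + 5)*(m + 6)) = m^2 + 2*m - 24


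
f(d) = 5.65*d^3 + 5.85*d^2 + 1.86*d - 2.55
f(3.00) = 208.23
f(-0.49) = -2.72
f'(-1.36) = 17.30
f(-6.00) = -1023.51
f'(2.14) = 104.52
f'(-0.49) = 0.20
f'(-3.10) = 128.48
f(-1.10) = -5.04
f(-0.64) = -2.83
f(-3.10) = -120.42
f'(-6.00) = 541.86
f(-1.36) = -8.47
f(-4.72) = -475.12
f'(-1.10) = 9.50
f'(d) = 16.95*d^2 + 11.7*d + 1.86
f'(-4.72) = 324.25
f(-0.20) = -2.73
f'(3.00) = 189.51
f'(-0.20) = 0.20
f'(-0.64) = 1.31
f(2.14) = 83.59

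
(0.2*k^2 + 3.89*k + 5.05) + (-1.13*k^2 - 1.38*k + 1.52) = -0.93*k^2 + 2.51*k + 6.57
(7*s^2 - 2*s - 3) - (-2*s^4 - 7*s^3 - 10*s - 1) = 2*s^4 + 7*s^3 + 7*s^2 + 8*s - 2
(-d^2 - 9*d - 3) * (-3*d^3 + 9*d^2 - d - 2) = 3*d^5 + 18*d^4 - 71*d^3 - 16*d^2 + 21*d + 6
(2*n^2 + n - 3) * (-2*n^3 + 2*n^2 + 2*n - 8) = -4*n^5 + 2*n^4 + 12*n^3 - 20*n^2 - 14*n + 24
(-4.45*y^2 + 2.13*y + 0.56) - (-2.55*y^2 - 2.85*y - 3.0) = -1.9*y^2 + 4.98*y + 3.56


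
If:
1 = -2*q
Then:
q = -1/2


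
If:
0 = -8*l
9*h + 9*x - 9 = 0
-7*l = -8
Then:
No Solution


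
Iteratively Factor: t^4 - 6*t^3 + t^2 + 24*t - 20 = (t - 1)*(t^3 - 5*t^2 - 4*t + 20) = (t - 2)*(t - 1)*(t^2 - 3*t - 10) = (t - 5)*(t - 2)*(t - 1)*(t + 2)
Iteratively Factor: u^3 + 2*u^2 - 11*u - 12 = (u - 3)*(u^2 + 5*u + 4) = (u - 3)*(u + 1)*(u + 4)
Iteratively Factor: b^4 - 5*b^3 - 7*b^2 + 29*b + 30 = (b + 2)*(b^3 - 7*b^2 + 7*b + 15) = (b - 3)*(b + 2)*(b^2 - 4*b - 5) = (b - 3)*(b + 1)*(b + 2)*(b - 5)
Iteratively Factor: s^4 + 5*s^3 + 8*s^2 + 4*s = (s + 2)*(s^3 + 3*s^2 + 2*s) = (s + 2)^2*(s^2 + s) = s*(s + 2)^2*(s + 1)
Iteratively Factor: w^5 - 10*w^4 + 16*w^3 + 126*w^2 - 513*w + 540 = (w - 3)*(w^4 - 7*w^3 - 5*w^2 + 111*w - 180) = (w - 3)^2*(w^3 - 4*w^2 - 17*w + 60) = (w - 3)^3*(w^2 - w - 20) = (w - 3)^3*(w + 4)*(w - 5)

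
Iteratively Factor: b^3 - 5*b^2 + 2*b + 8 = (b + 1)*(b^2 - 6*b + 8) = (b - 4)*(b + 1)*(b - 2)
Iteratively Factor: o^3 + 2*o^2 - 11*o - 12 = (o + 4)*(o^2 - 2*o - 3) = (o + 1)*(o + 4)*(o - 3)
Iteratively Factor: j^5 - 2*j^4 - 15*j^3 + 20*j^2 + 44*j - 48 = (j + 2)*(j^4 - 4*j^3 - 7*j^2 + 34*j - 24) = (j - 1)*(j + 2)*(j^3 - 3*j^2 - 10*j + 24) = (j - 1)*(j + 2)*(j + 3)*(j^2 - 6*j + 8) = (j - 2)*(j - 1)*(j + 2)*(j + 3)*(j - 4)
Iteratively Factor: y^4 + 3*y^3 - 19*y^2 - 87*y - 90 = (y + 2)*(y^3 + y^2 - 21*y - 45) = (y + 2)*(y + 3)*(y^2 - 2*y - 15) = (y - 5)*(y + 2)*(y + 3)*(y + 3)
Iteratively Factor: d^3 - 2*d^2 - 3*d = (d - 3)*(d^2 + d) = (d - 3)*(d + 1)*(d)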